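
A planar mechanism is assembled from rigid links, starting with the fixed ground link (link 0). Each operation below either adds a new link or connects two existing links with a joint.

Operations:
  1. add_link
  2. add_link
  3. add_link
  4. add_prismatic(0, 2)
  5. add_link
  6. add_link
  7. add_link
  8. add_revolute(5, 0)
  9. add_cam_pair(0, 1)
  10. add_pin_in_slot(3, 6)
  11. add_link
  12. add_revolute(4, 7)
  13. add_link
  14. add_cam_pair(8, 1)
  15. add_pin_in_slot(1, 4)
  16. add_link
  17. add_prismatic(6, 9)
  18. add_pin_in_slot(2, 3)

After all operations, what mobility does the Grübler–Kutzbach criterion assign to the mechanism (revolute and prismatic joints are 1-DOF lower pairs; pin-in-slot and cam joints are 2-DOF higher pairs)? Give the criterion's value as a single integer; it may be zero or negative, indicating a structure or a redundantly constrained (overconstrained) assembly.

L=1 J1=0 J2=0
add link → L=2 J1=0 J2=0
add link → L=3 J1=0 J2=0
add link → L=4 J1=0 J2=0
P@0,2 dof=1 J1 → L=4 J1=1 J2=0
add link → L=5 J1=1 J2=0
add link → L=6 J1=1 J2=0
add link → L=7 J1=1 J2=0
R@5,0 dof=1 J1 → L=7 J1=2 J2=0
C@0,1 dof=2 J2 → L=7 J1=2 J2=1
PS@3,6 dof=2 J2 → L=7 J1=2 J2=2
add link → L=8 J1=2 J2=2
R@4,7 dof=1 J1 → L=8 J1=3 J2=2
add link → L=9 J1=3 J2=2
C@8,1 dof=2 J2 → L=9 J1=3 J2=3
PS@1,4 dof=2 J2 → L=9 J1=3 J2=4
add link → L=10 J1=3 J2=4
P@6,9 dof=1 J1 → L=10 J1=4 J2=4
PS@2,3 dof=2 J2 → L=10 J1=4 J2=5
M=3(L−1)−2J1−J2=3·9−2·4−5=14

M = 14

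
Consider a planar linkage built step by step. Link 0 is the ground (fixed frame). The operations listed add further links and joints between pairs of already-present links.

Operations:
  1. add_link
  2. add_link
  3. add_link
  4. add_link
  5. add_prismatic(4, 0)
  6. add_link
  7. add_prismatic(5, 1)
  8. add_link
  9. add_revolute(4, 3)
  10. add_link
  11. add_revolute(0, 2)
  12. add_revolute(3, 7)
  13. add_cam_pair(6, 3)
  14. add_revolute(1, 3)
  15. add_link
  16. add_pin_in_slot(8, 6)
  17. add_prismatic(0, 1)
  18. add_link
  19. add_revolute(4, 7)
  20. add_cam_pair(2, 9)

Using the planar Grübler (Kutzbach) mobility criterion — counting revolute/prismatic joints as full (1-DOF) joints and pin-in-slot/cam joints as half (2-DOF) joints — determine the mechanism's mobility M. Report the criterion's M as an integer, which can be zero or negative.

M = 8

(L,J1,J2)=(1,0,0); link0 fixed
link1: (2,0,0)
link2: (3,0,0)
link3: (4,0,0)
link4: (5,0,0)
P 4-0 [J1]: (5,1,0)
link5: (6,1,0)
P 5-1 [J1]: (6,2,0)
link6: (7,2,0)
R 4-3 [J1]: (7,3,0)
link7: (8,3,0)
R 0-2 [J1]: (8,4,0)
R 3-7 [J1]: (8,5,0)
C 6-3 [J2]: (8,5,1)
R 1-3 [J1]: (8,6,1)
link8: (9,6,1)
PS 8-6 [J2]: (9,6,2)
P 0-1 [J1]: (9,7,2)
link9: (10,7,2)
R 4-7 [J1]: (10,8,2)
C 2-9 [J2]: (10,8,3)
Grübler: 3·9 − 2·8 − 3 = 8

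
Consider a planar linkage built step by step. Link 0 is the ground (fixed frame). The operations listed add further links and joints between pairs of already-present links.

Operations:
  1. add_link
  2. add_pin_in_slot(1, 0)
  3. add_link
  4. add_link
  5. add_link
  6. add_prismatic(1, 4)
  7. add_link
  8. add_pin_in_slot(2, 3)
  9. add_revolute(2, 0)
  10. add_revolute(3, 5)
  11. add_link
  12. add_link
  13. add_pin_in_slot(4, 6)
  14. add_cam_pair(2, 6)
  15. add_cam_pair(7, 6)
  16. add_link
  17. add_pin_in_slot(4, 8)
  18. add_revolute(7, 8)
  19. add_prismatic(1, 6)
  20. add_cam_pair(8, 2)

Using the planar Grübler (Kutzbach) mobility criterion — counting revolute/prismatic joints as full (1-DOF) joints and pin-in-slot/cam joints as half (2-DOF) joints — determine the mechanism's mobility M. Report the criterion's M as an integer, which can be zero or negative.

ground; <1,0,0>
#1 <2,0,0>
PS:1↔0 J2 <2,0,1>
#2 <3,0,1>
#3 <4,0,1>
#4 <5,0,1>
P:1↔4 J1 <5,1,1>
#5 <6,1,1>
PS:2↔3 J2 <6,1,2>
R:2↔0 J1 <6,2,2>
R:3↔5 J1 <6,3,2>
#6 <7,3,2>
#7 <8,3,2>
PS:4↔6 J2 <8,3,3>
C:2↔6 J2 <8,3,4>
C:7↔6 J2 <8,3,5>
#8 <9,3,5>
PS:4↔8 J2 <9,3,6>
R:7↔8 J1 <9,4,6>
P:1↔6 J1 <9,5,6>
C:8↔2 J2 <9,5,7>
3×8 − 2×5 − 1×7 = 7

M = 7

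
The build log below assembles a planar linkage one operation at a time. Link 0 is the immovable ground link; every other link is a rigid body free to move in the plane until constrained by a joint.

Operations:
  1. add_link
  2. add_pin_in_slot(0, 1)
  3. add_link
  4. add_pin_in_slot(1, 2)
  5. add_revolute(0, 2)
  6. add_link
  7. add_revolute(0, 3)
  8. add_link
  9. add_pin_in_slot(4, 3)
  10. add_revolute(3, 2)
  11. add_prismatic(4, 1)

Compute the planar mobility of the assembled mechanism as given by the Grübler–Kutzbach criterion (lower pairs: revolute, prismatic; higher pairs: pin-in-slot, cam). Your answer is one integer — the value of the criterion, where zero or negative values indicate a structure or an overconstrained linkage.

M = 1

[1;0;0] (link 0 is ground)
L+ [2;0;0]
PS(0,1)∈J2 [2;0;1]
L+ [3;0;1]
PS(1,2)∈J2 [3;0;2]
R(0,2)∈J1 [3;1;2]
L+ [4;1;2]
R(0,3)∈J1 [4;2;2]
L+ [5;2;2]
PS(4,3)∈J2 [5;2;3]
R(3,2)∈J1 [5;3;3]
P(4,1)∈J1 [5;4;3]
mobility = 12 − 8 − 3 = 1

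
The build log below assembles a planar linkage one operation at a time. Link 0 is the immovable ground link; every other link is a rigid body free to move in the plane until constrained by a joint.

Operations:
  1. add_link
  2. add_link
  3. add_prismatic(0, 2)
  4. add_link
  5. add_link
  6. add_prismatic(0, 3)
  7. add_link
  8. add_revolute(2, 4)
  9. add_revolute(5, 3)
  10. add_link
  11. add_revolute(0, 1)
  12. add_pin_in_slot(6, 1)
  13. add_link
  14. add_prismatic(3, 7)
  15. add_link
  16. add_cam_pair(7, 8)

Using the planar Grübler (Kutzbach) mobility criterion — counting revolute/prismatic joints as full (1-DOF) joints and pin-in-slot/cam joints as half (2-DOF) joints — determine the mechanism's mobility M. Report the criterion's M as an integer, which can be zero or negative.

M = 10

L=1 J1=0 J2=0
add link → L=2 J1=0 J2=0
add link → L=3 J1=0 J2=0
P@0,2 dof=1 J1 → L=3 J1=1 J2=0
add link → L=4 J1=1 J2=0
add link → L=5 J1=1 J2=0
P@0,3 dof=1 J1 → L=5 J1=2 J2=0
add link → L=6 J1=2 J2=0
R@2,4 dof=1 J1 → L=6 J1=3 J2=0
R@5,3 dof=1 J1 → L=6 J1=4 J2=0
add link → L=7 J1=4 J2=0
R@0,1 dof=1 J1 → L=7 J1=5 J2=0
PS@6,1 dof=2 J2 → L=7 J1=5 J2=1
add link → L=8 J1=5 J2=1
P@3,7 dof=1 J1 → L=8 J1=6 J2=1
add link → L=9 J1=6 J2=1
C@7,8 dof=2 J2 → L=9 J1=6 J2=2
M=3(L−1)−2J1−J2=3·8−2·6−2=10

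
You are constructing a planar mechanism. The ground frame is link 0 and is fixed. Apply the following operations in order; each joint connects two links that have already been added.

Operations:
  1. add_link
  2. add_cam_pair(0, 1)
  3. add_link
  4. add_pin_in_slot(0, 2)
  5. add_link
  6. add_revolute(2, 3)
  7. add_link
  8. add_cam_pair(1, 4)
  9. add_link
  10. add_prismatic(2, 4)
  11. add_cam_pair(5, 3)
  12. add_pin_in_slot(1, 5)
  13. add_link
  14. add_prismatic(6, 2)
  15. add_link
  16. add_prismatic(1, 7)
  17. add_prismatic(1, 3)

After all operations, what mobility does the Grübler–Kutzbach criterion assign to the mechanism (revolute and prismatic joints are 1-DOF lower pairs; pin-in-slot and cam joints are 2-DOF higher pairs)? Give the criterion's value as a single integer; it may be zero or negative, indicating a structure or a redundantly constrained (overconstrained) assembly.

M = 6

ground; <1,0,0>
#1 <2,0,0>
C:0↔1 J2 <2,0,1>
#2 <3,0,1>
PS:0↔2 J2 <3,0,2>
#3 <4,0,2>
R:2↔3 J1 <4,1,2>
#4 <5,1,2>
C:1↔4 J2 <5,1,3>
#5 <6,1,3>
P:2↔4 J1 <6,2,3>
C:5↔3 J2 <6,2,4>
PS:1↔5 J2 <6,2,5>
#6 <7,2,5>
P:6↔2 J1 <7,3,5>
#7 <8,3,5>
P:1↔7 J1 <8,4,5>
P:1↔3 J1 <8,5,5>
3×7 − 2×5 − 1×5 = 6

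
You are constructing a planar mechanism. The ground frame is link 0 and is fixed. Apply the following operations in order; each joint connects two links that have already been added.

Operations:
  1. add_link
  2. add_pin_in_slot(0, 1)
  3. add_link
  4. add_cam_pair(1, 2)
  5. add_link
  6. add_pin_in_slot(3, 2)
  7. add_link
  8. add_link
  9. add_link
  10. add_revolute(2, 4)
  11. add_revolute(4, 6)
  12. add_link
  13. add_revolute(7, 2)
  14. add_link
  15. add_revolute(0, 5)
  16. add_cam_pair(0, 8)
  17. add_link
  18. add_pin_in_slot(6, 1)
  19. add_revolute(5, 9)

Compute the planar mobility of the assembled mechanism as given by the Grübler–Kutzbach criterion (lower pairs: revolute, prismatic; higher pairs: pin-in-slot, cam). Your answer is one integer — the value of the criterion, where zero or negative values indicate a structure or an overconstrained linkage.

M = 12

link 0 = ground. State L|J1|J2 = 1|0|0
+link1  2|0|0
PS(0,1) f=2→J2  2|0|1
+link2  3|0|1
C(1,2) f=2→J2  3|0|2
+link3  4|0|2
PS(3,2) f=2→J2  4|0|3
+link4  5|0|3
+link5  6|0|3
+link6  7|0|3
R(2,4) f=1→J1  7|1|3
R(4,6) f=1→J1  7|2|3
+link7  8|2|3
R(7,2) f=1→J1  8|3|3
+link8  9|3|3
R(0,5) f=1→J1  9|4|3
C(0,8) f=2→J2  9|4|4
+link9  10|4|4
PS(6,1) f=2→J2  10|4|5
R(5,9) f=1→J1  10|5|5
M = 3(10−1)−2·5−5 = 27−10−5 = 12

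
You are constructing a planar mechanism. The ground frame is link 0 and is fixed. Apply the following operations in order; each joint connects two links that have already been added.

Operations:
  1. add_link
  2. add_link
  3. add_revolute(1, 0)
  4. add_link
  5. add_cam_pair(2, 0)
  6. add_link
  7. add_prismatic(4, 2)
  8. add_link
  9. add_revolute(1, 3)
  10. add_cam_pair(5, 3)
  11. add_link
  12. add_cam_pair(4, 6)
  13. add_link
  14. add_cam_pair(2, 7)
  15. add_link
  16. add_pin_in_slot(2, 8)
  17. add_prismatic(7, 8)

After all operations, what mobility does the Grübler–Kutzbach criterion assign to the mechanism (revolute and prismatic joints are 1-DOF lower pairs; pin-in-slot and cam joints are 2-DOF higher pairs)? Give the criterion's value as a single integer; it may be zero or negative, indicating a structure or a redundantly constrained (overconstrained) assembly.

[1;0;0] (link 0 is ground)
L+ [2;0;0]
L+ [3;0;0]
R(1,0)∈J1 [3;1;0]
L+ [4;1;0]
C(2,0)∈J2 [4;1;1]
L+ [5;1;1]
P(4,2)∈J1 [5;2;1]
L+ [6;2;1]
R(1,3)∈J1 [6;3;1]
C(5,3)∈J2 [6;3;2]
L+ [7;3;2]
C(4,6)∈J2 [7;3;3]
L+ [8;3;3]
C(2,7)∈J2 [8;3;4]
L+ [9;3;4]
PS(2,8)∈J2 [9;3;5]
P(7,8)∈J1 [9;4;5]
mobility = 24 − 8 − 5 = 11

M = 11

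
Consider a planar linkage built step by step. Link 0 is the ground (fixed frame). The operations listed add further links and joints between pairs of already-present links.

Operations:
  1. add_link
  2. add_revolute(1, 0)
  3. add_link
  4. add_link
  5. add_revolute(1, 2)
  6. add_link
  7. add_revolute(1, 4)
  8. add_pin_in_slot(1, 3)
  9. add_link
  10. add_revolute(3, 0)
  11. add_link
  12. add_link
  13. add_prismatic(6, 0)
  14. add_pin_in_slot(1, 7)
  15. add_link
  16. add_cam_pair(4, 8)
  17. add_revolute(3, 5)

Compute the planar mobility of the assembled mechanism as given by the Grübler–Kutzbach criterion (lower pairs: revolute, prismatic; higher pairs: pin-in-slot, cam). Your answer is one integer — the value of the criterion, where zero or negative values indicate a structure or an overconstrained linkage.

[1;0;0] (link 0 is ground)
L+ [2;0;0]
R(1,0)∈J1 [2;1;0]
L+ [3;1;0]
L+ [4;1;0]
R(1,2)∈J1 [4;2;0]
L+ [5;2;0]
R(1,4)∈J1 [5;3;0]
PS(1,3)∈J2 [5;3;1]
L+ [6;3;1]
R(3,0)∈J1 [6;4;1]
L+ [7;4;1]
L+ [8;4;1]
P(6,0)∈J1 [8;5;1]
PS(1,7)∈J2 [8;5;2]
L+ [9;5;2]
C(4,8)∈J2 [9;5;3]
R(3,5)∈J1 [9;6;3]
mobility = 24 − 12 − 3 = 9

M = 9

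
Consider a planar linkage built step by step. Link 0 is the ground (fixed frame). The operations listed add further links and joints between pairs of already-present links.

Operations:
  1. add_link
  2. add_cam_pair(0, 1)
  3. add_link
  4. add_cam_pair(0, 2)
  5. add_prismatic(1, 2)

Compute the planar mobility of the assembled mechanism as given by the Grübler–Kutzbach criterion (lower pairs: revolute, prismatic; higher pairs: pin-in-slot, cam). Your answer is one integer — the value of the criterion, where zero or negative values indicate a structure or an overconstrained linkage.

link 0 = ground. State L|J1|J2 = 1|0|0
+link1  2|0|0
C(0,1) f=2→J2  2|0|1
+link2  3|0|1
C(0,2) f=2→J2  3|0|2
P(1,2) f=1→J1  3|1|2
M = 3(3−1)−2·1−2 = 6−2−2 = 2

M = 2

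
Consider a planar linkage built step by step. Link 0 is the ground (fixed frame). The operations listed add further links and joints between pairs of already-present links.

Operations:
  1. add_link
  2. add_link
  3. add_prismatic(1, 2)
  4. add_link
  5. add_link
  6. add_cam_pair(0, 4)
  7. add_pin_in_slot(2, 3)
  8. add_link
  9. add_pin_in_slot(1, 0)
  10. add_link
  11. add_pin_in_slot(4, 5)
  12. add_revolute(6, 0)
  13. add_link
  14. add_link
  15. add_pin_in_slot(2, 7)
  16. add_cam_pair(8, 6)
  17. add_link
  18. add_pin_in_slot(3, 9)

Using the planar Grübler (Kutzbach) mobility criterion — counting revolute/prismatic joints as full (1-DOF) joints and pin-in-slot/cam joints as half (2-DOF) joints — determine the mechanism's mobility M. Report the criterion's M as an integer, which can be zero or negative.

link 0 = ground. State L|J1|J2 = 1|0|0
+link1  2|0|0
+link2  3|0|0
P(1,2) f=1→J1  3|1|0
+link3  4|1|0
+link4  5|1|0
C(0,4) f=2→J2  5|1|1
PS(2,3) f=2→J2  5|1|2
+link5  6|1|2
PS(1,0) f=2→J2  6|1|3
+link6  7|1|3
PS(4,5) f=2→J2  7|1|4
R(6,0) f=1→J1  7|2|4
+link7  8|2|4
+link8  9|2|4
PS(2,7) f=2→J2  9|2|5
C(8,6) f=2→J2  9|2|6
+link9  10|2|6
PS(3,9) f=2→J2  10|2|7
M = 3(10−1)−2·2−7 = 27−4−7 = 16

M = 16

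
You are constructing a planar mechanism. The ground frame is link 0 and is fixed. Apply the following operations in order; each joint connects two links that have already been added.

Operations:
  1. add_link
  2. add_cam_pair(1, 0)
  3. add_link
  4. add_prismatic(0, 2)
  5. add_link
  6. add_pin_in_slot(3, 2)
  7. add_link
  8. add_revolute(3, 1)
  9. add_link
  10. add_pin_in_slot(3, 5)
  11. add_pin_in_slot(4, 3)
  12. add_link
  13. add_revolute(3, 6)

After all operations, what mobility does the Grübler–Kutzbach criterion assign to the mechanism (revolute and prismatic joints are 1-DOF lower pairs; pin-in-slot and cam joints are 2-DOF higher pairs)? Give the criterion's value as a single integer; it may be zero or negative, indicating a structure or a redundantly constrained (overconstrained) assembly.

M = 8

L=1 J1=0 J2=0
add link → L=2 J1=0 J2=0
C@1,0 dof=2 J2 → L=2 J1=0 J2=1
add link → L=3 J1=0 J2=1
P@0,2 dof=1 J1 → L=3 J1=1 J2=1
add link → L=4 J1=1 J2=1
PS@3,2 dof=2 J2 → L=4 J1=1 J2=2
add link → L=5 J1=1 J2=2
R@3,1 dof=1 J1 → L=5 J1=2 J2=2
add link → L=6 J1=2 J2=2
PS@3,5 dof=2 J2 → L=6 J1=2 J2=3
PS@4,3 dof=2 J2 → L=6 J1=2 J2=4
add link → L=7 J1=2 J2=4
R@3,6 dof=1 J1 → L=7 J1=3 J2=4
M=3(L−1)−2J1−J2=3·6−2·3−4=8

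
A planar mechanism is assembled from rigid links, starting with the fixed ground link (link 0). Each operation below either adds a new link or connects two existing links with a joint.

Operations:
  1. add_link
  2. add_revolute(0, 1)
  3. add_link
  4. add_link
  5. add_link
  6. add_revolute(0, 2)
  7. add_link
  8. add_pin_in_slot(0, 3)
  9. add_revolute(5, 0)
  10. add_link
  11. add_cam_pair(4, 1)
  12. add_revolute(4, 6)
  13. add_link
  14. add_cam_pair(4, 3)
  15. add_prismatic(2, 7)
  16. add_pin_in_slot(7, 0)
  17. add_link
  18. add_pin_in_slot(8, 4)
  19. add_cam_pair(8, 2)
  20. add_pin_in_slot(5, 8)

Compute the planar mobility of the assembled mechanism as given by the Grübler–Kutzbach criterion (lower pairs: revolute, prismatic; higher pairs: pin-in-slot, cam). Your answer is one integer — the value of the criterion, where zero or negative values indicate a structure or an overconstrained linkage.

[1;0;0] (link 0 is ground)
L+ [2;0;0]
R(0,1)∈J1 [2;1;0]
L+ [3;1;0]
L+ [4;1;0]
L+ [5;1;0]
R(0,2)∈J1 [5;2;0]
L+ [6;2;0]
PS(0,3)∈J2 [6;2;1]
R(5,0)∈J1 [6;3;1]
L+ [7;3;1]
C(4,1)∈J2 [7;3;2]
R(4,6)∈J1 [7;4;2]
L+ [8;4;2]
C(4,3)∈J2 [8;4;3]
P(2,7)∈J1 [8;5;3]
PS(7,0)∈J2 [8;5;4]
L+ [9;5;4]
PS(8,4)∈J2 [9;5;5]
C(8,2)∈J2 [9;5;6]
PS(5,8)∈J2 [9;5;7]
mobility = 24 − 10 − 7 = 7

M = 7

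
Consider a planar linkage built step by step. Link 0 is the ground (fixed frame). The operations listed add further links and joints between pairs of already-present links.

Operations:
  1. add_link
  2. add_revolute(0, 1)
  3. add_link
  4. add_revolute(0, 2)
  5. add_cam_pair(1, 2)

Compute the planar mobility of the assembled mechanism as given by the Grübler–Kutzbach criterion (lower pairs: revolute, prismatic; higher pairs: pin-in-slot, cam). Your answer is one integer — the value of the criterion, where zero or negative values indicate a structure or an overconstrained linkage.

M = 1

[1;0;0] (link 0 is ground)
L+ [2;0;0]
R(0,1)∈J1 [2;1;0]
L+ [3;1;0]
R(0,2)∈J1 [3;2;0]
C(1,2)∈J2 [3;2;1]
mobility = 6 − 4 − 1 = 1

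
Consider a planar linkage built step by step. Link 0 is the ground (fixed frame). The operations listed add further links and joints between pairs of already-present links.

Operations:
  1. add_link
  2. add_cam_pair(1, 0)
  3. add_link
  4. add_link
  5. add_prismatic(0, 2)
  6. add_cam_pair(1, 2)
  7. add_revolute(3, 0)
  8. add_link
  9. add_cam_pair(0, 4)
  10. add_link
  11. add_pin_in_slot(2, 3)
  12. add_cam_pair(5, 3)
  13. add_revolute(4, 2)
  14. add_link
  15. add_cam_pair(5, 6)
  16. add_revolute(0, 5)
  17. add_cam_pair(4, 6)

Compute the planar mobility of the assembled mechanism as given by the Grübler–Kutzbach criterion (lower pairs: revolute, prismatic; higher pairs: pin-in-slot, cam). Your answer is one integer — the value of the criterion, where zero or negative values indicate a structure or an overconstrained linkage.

M = 3

(L,J1,J2)=(1,0,0); link0 fixed
link1: (2,0,0)
C 1-0 [J2]: (2,0,1)
link2: (3,0,1)
link3: (4,0,1)
P 0-2 [J1]: (4,1,1)
C 1-2 [J2]: (4,1,2)
R 3-0 [J1]: (4,2,2)
link4: (5,2,2)
C 0-4 [J2]: (5,2,3)
link5: (6,2,3)
PS 2-3 [J2]: (6,2,4)
C 5-3 [J2]: (6,2,5)
R 4-2 [J1]: (6,3,5)
link6: (7,3,5)
C 5-6 [J2]: (7,3,6)
R 0-5 [J1]: (7,4,6)
C 4-6 [J2]: (7,4,7)
Grübler: 3·6 − 2·4 − 7 = 3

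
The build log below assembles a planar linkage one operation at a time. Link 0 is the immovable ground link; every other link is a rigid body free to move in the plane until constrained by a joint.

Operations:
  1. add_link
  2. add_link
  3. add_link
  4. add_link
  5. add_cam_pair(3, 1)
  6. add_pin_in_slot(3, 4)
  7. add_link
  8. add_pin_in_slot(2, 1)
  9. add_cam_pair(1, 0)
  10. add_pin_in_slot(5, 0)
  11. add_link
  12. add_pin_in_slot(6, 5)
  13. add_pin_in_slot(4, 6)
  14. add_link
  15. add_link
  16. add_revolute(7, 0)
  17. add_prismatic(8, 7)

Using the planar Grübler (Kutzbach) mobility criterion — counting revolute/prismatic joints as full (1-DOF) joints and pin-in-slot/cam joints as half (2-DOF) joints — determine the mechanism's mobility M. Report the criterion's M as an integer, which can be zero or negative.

M = 13

link 0 = ground. State L|J1|J2 = 1|0|0
+link1  2|0|0
+link2  3|0|0
+link3  4|0|0
+link4  5|0|0
C(3,1) f=2→J2  5|0|1
PS(3,4) f=2→J2  5|0|2
+link5  6|0|2
PS(2,1) f=2→J2  6|0|3
C(1,0) f=2→J2  6|0|4
PS(5,0) f=2→J2  6|0|5
+link6  7|0|5
PS(6,5) f=2→J2  7|0|6
PS(4,6) f=2→J2  7|0|7
+link7  8|0|7
+link8  9|0|7
R(7,0) f=1→J1  9|1|7
P(8,7) f=1→J1  9|2|7
M = 3(9−1)−2·2−7 = 24−4−7 = 13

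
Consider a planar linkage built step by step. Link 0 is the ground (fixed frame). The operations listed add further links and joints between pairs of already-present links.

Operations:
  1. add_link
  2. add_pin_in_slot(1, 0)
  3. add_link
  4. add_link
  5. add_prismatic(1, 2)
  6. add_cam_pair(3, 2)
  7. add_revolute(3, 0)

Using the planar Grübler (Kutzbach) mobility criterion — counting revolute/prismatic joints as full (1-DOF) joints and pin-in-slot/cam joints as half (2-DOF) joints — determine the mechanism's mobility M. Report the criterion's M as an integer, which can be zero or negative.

M = 3

L=1 J1=0 J2=0
add link → L=2 J1=0 J2=0
PS@1,0 dof=2 J2 → L=2 J1=0 J2=1
add link → L=3 J1=0 J2=1
add link → L=4 J1=0 J2=1
P@1,2 dof=1 J1 → L=4 J1=1 J2=1
C@3,2 dof=2 J2 → L=4 J1=1 J2=2
R@3,0 dof=1 J1 → L=4 J1=2 J2=2
M=3(L−1)−2J1−J2=3·3−2·2−2=3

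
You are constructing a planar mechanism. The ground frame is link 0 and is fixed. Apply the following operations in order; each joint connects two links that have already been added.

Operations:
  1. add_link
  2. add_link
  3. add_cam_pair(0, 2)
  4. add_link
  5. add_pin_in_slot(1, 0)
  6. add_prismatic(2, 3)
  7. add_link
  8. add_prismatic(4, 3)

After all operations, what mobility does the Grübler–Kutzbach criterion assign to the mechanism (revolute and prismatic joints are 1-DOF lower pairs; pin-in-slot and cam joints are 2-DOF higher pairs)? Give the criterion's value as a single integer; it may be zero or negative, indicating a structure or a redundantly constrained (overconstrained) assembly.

M = 6

L=1 J1=0 J2=0
add link → L=2 J1=0 J2=0
add link → L=3 J1=0 J2=0
C@0,2 dof=2 J2 → L=3 J1=0 J2=1
add link → L=4 J1=0 J2=1
PS@1,0 dof=2 J2 → L=4 J1=0 J2=2
P@2,3 dof=1 J1 → L=4 J1=1 J2=2
add link → L=5 J1=1 J2=2
P@4,3 dof=1 J1 → L=5 J1=2 J2=2
M=3(L−1)−2J1−J2=3·4−2·2−2=6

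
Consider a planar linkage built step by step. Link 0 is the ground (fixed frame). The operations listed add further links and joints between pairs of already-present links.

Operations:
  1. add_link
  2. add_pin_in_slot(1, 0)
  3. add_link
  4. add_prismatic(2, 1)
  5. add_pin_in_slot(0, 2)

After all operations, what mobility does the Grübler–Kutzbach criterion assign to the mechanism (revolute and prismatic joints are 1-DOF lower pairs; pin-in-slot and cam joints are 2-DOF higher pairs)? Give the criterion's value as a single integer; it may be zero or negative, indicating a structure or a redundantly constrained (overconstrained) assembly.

ground; <1,0,0>
#1 <2,0,0>
PS:1↔0 J2 <2,0,1>
#2 <3,0,1>
P:2↔1 J1 <3,1,1>
PS:0↔2 J2 <3,1,2>
3×2 − 2×1 − 1×2 = 2

M = 2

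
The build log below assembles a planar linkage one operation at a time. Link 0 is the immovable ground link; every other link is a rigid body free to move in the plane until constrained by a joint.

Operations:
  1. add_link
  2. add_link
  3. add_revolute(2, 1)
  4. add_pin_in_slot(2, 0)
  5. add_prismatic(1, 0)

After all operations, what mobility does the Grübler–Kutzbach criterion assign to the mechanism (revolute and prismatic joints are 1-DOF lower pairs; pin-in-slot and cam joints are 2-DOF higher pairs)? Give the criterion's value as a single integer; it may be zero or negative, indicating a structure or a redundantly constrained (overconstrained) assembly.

L=1 J1=0 J2=0
add link → L=2 J1=0 J2=0
add link → L=3 J1=0 J2=0
R@2,1 dof=1 J1 → L=3 J1=1 J2=0
PS@2,0 dof=2 J2 → L=3 J1=1 J2=1
P@1,0 dof=1 J1 → L=3 J1=2 J2=1
M=3(L−1)−2J1−J2=3·2−2·2−1=1

M = 1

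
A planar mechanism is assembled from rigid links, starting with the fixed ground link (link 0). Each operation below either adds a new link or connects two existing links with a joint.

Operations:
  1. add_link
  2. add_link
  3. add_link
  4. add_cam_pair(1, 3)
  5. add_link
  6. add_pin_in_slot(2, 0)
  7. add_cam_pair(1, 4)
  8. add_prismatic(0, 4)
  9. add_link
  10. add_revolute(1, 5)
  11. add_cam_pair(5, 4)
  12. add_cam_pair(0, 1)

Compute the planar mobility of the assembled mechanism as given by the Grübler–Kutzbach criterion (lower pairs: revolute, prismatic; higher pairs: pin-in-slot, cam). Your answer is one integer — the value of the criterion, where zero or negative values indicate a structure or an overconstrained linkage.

(L,J1,J2)=(1,0,0); link0 fixed
link1: (2,0,0)
link2: (3,0,0)
link3: (4,0,0)
C 1-3 [J2]: (4,0,1)
link4: (5,0,1)
PS 2-0 [J2]: (5,0,2)
C 1-4 [J2]: (5,0,3)
P 0-4 [J1]: (5,1,3)
link5: (6,1,3)
R 1-5 [J1]: (6,2,3)
C 5-4 [J2]: (6,2,4)
C 0-1 [J2]: (6,2,5)
Grübler: 3·5 − 2·2 − 5 = 6

M = 6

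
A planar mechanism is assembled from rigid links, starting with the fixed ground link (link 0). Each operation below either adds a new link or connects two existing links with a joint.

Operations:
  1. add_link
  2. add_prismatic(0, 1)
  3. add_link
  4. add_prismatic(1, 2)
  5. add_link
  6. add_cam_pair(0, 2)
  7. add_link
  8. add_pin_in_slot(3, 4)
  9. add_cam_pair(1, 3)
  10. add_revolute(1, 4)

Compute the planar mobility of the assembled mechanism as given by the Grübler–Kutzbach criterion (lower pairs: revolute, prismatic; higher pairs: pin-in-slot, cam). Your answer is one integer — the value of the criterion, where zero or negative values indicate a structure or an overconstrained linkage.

M = 3

L=1 J1=0 J2=0
add link → L=2 J1=0 J2=0
P@0,1 dof=1 J1 → L=2 J1=1 J2=0
add link → L=3 J1=1 J2=0
P@1,2 dof=1 J1 → L=3 J1=2 J2=0
add link → L=4 J1=2 J2=0
C@0,2 dof=2 J2 → L=4 J1=2 J2=1
add link → L=5 J1=2 J2=1
PS@3,4 dof=2 J2 → L=5 J1=2 J2=2
C@1,3 dof=2 J2 → L=5 J1=2 J2=3
R@1,4 dof=1 J1 → L=5 J1=3 J2=3
M=3(L−1)−2J1−J2=3·4−2·3−3=3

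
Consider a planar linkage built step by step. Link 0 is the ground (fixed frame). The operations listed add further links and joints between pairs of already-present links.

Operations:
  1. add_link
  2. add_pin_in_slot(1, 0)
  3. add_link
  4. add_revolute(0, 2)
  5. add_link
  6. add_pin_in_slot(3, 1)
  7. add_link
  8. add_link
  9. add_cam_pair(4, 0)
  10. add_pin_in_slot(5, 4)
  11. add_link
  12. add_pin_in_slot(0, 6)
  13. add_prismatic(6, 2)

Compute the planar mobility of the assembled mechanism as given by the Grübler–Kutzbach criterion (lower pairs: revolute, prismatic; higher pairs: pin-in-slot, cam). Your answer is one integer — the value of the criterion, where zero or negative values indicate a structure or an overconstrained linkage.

M = 9

link 0 = ground. State L|J1|J2 = 1|0|0
+link1  2|0|0
PS(1,0) f=2→J2  2|0|1
+link2  3|0|1
R(0,2) f=1→J1  3|1|1
+link3  4|1|1
PS(3,1) f=2→J2  4|1|2
+link4  5|1|2
+link5  6|1|2
C(4,0) f=2→J2  6|1|3
PS(5,4) f=2→J2  6|1|4
+link6  7|1|4
PS(0,6) f=2→J2  7|1|5
P(6,2) f=1→J1  7|2|5
M = 3(7−1)−2·2−5 = 18−4−5 = 9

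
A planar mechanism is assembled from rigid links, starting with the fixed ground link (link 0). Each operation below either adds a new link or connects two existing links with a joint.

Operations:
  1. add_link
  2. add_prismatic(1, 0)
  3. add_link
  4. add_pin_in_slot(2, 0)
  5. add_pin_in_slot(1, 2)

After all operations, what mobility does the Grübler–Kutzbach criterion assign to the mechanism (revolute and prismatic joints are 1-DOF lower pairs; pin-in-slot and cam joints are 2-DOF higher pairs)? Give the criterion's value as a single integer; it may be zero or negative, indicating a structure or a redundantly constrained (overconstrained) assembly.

M = 2

L=1 J1=0 J2=0
add link → L=2 J1=0 J2=0
P@1,0 dof=1 J1 → L=2 J1=1 J2=0
add link → L=3 J1=1 J2=0
PS@2,0 dof=2 J2 → L=3 J1=1 J2=1
PS@1,2 dof=2 J2 → L=3 J1=1 J2=2
M=3(L−1)−2J1−J2=3·2−2·1−2=2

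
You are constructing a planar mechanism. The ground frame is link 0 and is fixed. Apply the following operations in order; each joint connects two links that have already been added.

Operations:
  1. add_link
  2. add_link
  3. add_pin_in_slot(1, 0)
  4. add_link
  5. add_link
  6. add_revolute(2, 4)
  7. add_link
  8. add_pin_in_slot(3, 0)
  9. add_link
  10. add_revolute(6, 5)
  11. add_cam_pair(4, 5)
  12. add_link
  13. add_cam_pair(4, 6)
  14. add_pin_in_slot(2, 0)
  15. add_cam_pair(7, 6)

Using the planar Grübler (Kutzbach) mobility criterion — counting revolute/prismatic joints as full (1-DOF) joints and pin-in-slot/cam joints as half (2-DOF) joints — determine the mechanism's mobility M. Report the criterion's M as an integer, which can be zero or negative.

M = 11

link 0 = ground. State L|J1|J2 = 1|0|0
+link1  2|0|0
+link2  3|0|0
PS(1,0) f=2→J2  3|0|1
+link3  4|0|1
+link4  5|0|1
R(2,4) f=1→J1  5|1|1
+link5  6|1|1
PS(3,0) f=2→J2  6|1|2
+link6  7|1|2
R(6,5) f=1→J1  7|2|2
C(4,5) f=2→J2  7|2|3
+link7  8|2|3
C(4,6) f=2→J2  8|2|4
PS(2,0) f=2→J2  8|2|5
C(7,6) f=2→J2  8|2|6
M = 3(8−1)−2·2−6 = 21−4−6 = 11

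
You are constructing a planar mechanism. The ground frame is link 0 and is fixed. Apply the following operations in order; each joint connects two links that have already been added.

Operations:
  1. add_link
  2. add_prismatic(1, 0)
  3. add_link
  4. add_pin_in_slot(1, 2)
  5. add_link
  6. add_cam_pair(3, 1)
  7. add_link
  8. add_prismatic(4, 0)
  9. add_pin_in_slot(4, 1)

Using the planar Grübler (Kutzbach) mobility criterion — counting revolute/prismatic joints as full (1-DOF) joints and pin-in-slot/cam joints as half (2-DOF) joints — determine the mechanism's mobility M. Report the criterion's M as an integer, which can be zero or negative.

link 0 = ground. State L|J1|J2 = 1|0|0
+link1  2|0|0
P(1,0) f=1→J1  2|1|0
+link2  3|1|0
PS(1,2) f=2→J2  3|1|1
+link3  4|1|1
C(3,1) f=2→J2  4|1|2
+link4  5|1|2
P(4,0) f=1→J1  5|2|2
PS(4,1) f=2→J2  5|2|3
M = 3(5−1)−2·2−3 = 12−4−3 = 5

M = 5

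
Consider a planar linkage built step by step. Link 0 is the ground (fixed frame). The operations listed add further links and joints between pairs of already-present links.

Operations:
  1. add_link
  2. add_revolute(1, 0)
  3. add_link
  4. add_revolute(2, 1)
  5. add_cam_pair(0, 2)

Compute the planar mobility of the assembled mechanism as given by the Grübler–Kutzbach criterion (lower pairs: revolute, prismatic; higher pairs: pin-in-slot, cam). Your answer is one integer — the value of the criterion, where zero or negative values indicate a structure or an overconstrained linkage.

(L,J1,J2)=(1,0,0); link0 fixed
link1: (2,0,0)
R 1-0 [J1]: (2,1,0)
link2: (3,1,0)
R 2-1 [J1]: (3,2,0)
C 0-2 [J2]: (3,2,1)
Grübler: 3·2 − 2·2 − 1 = 1

M = 1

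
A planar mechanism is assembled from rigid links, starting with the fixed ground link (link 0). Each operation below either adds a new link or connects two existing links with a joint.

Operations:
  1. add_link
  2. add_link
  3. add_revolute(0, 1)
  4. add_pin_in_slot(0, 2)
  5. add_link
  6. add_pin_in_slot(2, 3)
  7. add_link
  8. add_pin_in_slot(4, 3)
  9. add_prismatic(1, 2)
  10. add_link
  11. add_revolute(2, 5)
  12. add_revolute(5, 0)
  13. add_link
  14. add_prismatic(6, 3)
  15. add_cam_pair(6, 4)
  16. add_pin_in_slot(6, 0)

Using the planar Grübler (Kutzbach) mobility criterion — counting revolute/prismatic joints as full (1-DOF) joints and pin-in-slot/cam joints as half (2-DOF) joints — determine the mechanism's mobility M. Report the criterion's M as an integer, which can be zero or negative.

M = 3

(L,J1,J2)=(1,0,0); link0 fixed
link1: (2,0,0)
link2: (3,0,0)
R 0-1 [J1]: (3,1,0)
PS 0-2 [J2]: (3,1,1)
link3: (4,1,1)
PS 2-3 [J2]: (4,1,2)
link4: (5,1,2)
PS 4-3 [J2]: (5,1,3)
P 1-2 [J1]: (5,2,3)
link5: (6,2,3)
R 2-5 [J1]: (6,3,3)
R 5-0 [J1]: (6,4,3)
link6: (7,4,3)
P 6-3 [J1]: (7,5,3)
C 6-4 [J2]: (7,5,4)
PS 6-0 [J2]: (7,5,5)
Grübler: 3·6 − 2·5 − 5 = 3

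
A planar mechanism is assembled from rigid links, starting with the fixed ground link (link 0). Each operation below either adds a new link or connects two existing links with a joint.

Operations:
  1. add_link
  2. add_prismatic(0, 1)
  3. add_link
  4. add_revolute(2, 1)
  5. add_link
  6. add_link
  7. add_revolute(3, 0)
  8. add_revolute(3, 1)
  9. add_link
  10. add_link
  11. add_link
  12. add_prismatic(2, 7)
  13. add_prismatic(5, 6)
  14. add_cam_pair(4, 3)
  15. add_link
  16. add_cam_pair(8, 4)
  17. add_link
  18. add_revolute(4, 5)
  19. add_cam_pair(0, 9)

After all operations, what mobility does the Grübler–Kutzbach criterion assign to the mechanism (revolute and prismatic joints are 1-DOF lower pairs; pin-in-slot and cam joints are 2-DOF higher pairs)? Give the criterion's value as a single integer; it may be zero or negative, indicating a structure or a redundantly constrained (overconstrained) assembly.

ground; <1,0,0>
#1 <2,0,0>
P:0↔1 J1 <2,1,0>
#2 <3,1,0>
R:2↔1 J1 <3,2,0>
#3 <4,2,0>
#4 <5,2,0>
R:3↔0 J1 <5,3,0>
R:3↔1 J1 <5,4,0>
#5 <6,4,0>
#6 <7,4,0>
#7 <8,4,0>
P:2↔7 J1 <8,5,0>
P:5↔6 J1 <8,6,0>
C:4↔3 J2 <8,6,1>
#8 <9,6,1>
C:8↔4 J2 <9,6,2>
#9 <10,6,2>
R:4↔5 J1 <10,7,2>
C:0↔9 J2 <10,7,3>
3×9 − 2×7 − 1×3 = 10

M = 10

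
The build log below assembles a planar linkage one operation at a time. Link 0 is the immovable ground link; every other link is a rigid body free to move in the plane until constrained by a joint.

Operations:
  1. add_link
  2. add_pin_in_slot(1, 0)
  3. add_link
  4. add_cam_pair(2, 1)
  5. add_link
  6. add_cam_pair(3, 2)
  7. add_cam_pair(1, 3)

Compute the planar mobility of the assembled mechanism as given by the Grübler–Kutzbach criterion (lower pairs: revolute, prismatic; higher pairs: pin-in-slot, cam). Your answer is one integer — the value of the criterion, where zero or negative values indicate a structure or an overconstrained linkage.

L=1 J1=0 J2=0
add link → L=2 J1=0 J2=0
PS@1,0 dof=2 J2 → L=2 J1=0 J2=1
add link → L=3 J1=0 J2=1
C@2,1 dof=2 J2 → L=3 J1=0 J2=2
add link → L=4 J1=0 J2=2
C@3,2 dof=2 J2 → L=4 J1=0 J2=3
C@1,3 dof=2 J2 → L=4 J1=0 J2=4
M=3(L−1)−2J1−J2=3·3−2·0−4=5

M = 5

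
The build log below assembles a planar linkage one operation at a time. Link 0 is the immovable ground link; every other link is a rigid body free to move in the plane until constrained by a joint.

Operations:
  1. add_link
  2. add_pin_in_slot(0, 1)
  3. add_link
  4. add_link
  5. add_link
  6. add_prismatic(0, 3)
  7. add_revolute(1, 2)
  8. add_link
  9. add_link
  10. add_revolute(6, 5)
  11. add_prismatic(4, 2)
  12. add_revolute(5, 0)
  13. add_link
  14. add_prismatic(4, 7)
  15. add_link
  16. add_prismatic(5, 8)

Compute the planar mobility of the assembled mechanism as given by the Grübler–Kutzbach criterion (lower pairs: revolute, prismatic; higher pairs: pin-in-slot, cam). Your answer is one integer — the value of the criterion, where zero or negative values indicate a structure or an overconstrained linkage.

link 0 = ground. State L|J1|J2 = 1|0|0
+link1  2|0|0
PS(0,1) f=2→J2  2|0|1
+link2  3|0|1
+link3  4|0|1
+link4  5|0|1
P(0,3) f=1→J1  5|1|1
R(1,2) f=1→J1  5|2|1
+link5  6|2|1
+link6  7|2|1
R(6,5) f=1→J1  7|3|1
P(4,2) f=1→J1  7|4|1
R(5,0) f=1→J1  7|5|1
+link7  8|5|1
P(4,7) f=1→J1  8|6|1
+link8  9|6|1
P(5,8) f=1→J1  9|7|1
M = 3(9−1)−2·7−1 = 24−14−1 = 9

M = 9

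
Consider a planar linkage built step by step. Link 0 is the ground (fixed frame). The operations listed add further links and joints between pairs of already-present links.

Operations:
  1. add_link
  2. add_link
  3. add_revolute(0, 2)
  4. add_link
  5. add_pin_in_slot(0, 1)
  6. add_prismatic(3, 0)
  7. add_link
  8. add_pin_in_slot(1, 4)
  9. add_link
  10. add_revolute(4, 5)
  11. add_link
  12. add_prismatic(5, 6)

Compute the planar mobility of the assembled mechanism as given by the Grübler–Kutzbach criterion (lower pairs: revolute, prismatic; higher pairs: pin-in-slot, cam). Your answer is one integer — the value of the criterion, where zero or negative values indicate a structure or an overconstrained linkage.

L=1 J1=0 J2=0
add link → L=2 J1=0 J2=0
add link → L=3 J1=0 J2=0
R@0,2 dof=1 J1 → L=3 J1=1 J2=0
add link → L=4 J1=1 J2=0
PS@0,1 dof=2 J2 → L=4 J1=1 J2=1
P@3,0 dof=1 J1 → L=4 J1=2 J2=1
add link → L=5 J1=2 J2=1
PS@1,4 dof=2 J2 → L=5 J1=2 J2=2
add link → L=6 J1=2 J2=2
R@4,5 dof=1 J1 → L=6 J1=3 J2=2
add link → L=7 J1=3 J2=2
P@5,6 dof=1 J1 → L=7 J1=4 J2=2
M=3(L−1)−2J1−J2=3·6−2·4−2=8

M = 8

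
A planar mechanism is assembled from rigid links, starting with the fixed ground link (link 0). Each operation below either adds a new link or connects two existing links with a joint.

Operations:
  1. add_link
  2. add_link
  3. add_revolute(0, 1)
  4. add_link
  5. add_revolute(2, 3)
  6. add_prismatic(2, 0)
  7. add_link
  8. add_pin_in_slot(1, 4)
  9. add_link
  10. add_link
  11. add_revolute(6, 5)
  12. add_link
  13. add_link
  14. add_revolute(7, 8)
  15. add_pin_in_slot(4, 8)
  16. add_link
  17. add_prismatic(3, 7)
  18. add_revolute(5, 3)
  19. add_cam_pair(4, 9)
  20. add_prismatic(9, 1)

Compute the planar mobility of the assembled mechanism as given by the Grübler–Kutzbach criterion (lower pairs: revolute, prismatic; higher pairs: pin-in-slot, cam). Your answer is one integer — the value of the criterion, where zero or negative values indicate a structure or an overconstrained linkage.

M = 8

ground; <1,0,0>
#1 <2,0,0>
#2 <3,0,0>
R:0↔1 J1 <3,1,0>
#3 <4,1,0>
R:2↔3 J1 <4,2,0>
P:2↔0 J1 <4,3,0>
#4 <5,3,0>
PS:1↔4 J2 <5,3,1>
#5 <6,3,1>
#6 <7,3,1>
R:6↔5 J1 <7,4,1>
#7 <8,4,1>
#8 <9,4,1>
R:7↔8 J1 <9,5,1>
PS:4↔8 J2 <9,5,2>
#9 <10,5,2>
P:3↔7 J1 <10,6,2>
R:5↔3 J1 <10,7,2>
C:4↔9 J2 <10,7,3>
P:9↔1 J1 <10,8,3>
3×9 − 2×8 − 1×3 = 8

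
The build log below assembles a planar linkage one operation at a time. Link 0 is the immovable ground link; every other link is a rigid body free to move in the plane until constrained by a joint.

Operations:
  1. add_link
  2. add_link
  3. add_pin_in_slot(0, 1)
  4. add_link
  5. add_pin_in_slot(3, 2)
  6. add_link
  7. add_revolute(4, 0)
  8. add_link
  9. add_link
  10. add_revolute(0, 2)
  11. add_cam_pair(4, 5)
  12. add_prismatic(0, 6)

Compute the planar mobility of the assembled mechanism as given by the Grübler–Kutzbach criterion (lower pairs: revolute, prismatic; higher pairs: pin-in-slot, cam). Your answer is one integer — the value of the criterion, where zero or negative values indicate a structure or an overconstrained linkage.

M = 9

link 0 = ground. State L|J1|J2 = 1|0|0
+link1  2|0|0
+link2  3|0|0
PS(0,1) f=2→J2  3|0|1
+link3  4|0|1
PS(3,2) f=2→J2  4|0|2
+link4  5|0|2
R(4,0) f=1→J1  5|1|2
+link5  6|1|2
+link6  7|1|2
R(0,2) f=1→J1  7|2|2
C(4,5) f=2→J2  7|2|3
P(0,6) f=1→J1  7|3|3
M = 3(7−1)−2·3−3 = 18−6−3 = 9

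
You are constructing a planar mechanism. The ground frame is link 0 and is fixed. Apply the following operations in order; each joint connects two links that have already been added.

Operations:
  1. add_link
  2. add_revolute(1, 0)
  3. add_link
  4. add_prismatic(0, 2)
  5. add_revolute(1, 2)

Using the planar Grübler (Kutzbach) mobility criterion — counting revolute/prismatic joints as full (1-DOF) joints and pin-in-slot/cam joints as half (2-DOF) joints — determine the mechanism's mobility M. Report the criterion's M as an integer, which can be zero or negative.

L=1 J1=0 J2=0
add link → L=2 J1=0 J2=0
R@1,0 dof=1 J1 → L=2 J1=1 J2=0
add link → L=3 J1=1 J2=0
P@0,2 dof=1 J1 → L=3 J1=2 J2=0
R@1,2 dof=1 J1 → L=3 J1=3 J2=0
M=3(L−1)−2J1−J2=3·2−2·3−0=0

M = 0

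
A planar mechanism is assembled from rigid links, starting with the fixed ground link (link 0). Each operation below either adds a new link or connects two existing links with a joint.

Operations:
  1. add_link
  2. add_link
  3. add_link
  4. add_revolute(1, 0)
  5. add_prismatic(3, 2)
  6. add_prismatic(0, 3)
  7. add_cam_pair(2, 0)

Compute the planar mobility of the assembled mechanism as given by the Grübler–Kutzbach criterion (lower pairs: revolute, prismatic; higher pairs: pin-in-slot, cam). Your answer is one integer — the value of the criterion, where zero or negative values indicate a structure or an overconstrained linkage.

(L,J1,J2)=(1,0,0); link0 fixed
link1: (2,0,0)
link2: (3,0,0)
link3: (4,0,0)
R 1-0 [J1]: (4,1,0)
P 3-2 [J1]: (4,2,0)
P 0-3 [J1]: (4,3,0)
C 2-0 [J2]: (4,3,1)
Grübler: 3·3 − 2·3 − 1 = 2

M = 2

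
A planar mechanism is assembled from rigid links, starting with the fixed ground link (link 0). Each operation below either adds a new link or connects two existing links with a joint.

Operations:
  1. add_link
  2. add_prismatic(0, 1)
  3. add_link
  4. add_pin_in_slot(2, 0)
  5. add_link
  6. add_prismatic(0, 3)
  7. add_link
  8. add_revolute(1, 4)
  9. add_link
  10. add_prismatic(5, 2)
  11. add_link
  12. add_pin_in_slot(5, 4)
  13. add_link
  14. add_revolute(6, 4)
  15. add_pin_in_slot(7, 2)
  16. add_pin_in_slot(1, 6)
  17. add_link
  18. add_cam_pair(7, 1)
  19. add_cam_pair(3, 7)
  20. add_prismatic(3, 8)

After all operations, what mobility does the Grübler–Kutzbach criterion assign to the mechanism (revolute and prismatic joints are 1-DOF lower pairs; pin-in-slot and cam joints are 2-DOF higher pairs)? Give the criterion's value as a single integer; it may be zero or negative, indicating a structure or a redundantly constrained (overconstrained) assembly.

ground; <1,0,0>
#1 <2,0,0>
P:0↔1 J1 <2,1,0>
#2 <3,1,0>
PS:2↔0 J2 <3,1,1>
#3 <4,1,1>
P:0↔3 J1 <4,2,1>
#4 <5,2,1>
R:1↔4 J1 <5,3,1>
#5 <6,3,1>
P:5↔2 J1 <6,4,1>
#6 <7,4,1>
PS:5↔4 J2 <7,4,2>
#7 <8,4,2>
R:6↔4 J1 <8,5,2>
PS:7↔2 J2 <8,5,3>
PS:1↔6 J2 <8,5,4>
#8 <9,5,4>
C:7↔1 J2 <9,5,5>
C:3↔7 J2 <9,5,6>
P:3↔8 J1 <9,6,6>
3×8 − 2×6 − 1×6 = 6

M = 6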